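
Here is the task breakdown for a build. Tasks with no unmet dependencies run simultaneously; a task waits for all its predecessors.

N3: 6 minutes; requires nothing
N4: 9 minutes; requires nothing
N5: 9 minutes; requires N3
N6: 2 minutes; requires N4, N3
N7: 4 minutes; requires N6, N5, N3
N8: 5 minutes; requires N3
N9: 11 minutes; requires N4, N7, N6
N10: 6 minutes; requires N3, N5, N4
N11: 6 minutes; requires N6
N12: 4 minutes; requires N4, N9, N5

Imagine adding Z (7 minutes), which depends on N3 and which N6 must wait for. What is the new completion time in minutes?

Originally the plan takes 34 minutes.
With Z inserted, N6 now waits for max(N4, N3, Z).
New critical path: N3→Z→N6→N7→N9→N12 = 6+7+2+4+11+4 = 34 ⇒ 34 minutes.

34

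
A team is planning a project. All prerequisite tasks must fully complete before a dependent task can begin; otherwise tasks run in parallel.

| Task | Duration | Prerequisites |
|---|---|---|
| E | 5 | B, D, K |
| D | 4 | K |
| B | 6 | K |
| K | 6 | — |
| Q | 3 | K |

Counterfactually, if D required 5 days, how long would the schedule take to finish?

17

Critical path before the change: K→B→E = 6+6+5 = 17 giving 17 days.
D is off the critical path — its longest chain is 15 days, giving 2 of slack.
The critical path is still K→B→E; finish is now 17 days.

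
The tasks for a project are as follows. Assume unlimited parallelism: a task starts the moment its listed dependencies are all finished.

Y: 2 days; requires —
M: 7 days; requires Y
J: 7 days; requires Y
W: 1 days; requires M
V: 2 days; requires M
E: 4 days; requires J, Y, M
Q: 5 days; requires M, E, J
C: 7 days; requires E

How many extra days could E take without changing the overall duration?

Y→M→E→C = 2+7+4+7 = 20 sets the makespan at 20 days.
Longest path through E: 20 days (earliest finish 13, latest finish 13).
Slack of E = 9 − 9 = 0 days.

0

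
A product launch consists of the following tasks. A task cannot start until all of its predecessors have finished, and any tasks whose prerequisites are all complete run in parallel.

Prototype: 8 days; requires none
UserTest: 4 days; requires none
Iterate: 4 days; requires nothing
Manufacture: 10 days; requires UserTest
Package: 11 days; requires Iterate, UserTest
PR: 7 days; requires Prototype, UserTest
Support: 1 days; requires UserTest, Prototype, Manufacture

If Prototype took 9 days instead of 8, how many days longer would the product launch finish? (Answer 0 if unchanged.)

As given, the longest chain is Prototype→PR = 8+7 = 15, so the finish is 15 days.
Prototype is on the critical path; changing it to 9 makes that path 16 days.
No other chain overtakes it, so the finish is 16 days.
Change in finish: 16 − 15 = +1 days.

1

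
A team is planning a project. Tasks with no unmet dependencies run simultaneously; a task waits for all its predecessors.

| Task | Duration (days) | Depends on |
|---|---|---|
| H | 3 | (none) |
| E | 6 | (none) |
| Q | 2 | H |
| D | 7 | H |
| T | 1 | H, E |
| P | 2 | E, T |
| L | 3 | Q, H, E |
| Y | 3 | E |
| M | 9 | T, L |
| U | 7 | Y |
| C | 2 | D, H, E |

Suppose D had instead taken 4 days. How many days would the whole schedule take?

18

Baseline: E→L→M = 6+3+9 = 18 → 18 days.
D is off the critical path — its longest chain is 12 days, giving 6 of slack.
No other chain overtakes it, so the finish is 18 days.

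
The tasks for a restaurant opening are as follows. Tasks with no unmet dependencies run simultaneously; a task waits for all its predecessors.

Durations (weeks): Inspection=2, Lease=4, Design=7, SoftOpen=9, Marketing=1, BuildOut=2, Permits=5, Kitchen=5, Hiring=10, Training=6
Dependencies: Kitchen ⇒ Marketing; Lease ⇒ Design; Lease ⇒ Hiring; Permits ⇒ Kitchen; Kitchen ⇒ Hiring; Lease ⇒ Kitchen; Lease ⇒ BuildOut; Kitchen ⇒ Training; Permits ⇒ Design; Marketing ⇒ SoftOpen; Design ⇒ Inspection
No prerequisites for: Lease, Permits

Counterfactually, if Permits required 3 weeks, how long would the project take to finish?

19

Actual critical path: Permits→Kitchen→Hiring = 5+5+10 = 20 ⇒ 20 weeks.
Permits is on the critical path; changing it to 3 makes that path 18 weeks.
New critical path: Lease→Kitchen→Hiring = 4+5+10 = 19 ⇒ 19 weeks.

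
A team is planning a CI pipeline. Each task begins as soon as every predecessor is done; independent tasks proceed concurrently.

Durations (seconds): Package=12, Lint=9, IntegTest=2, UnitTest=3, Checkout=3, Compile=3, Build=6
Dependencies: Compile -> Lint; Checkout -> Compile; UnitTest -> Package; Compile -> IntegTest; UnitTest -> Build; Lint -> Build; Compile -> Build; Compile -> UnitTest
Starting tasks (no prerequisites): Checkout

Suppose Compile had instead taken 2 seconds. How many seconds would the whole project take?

20

As given, the longest chain is Checkout→Compile→Lint→Build = 3+3+9+6 = 21, so the finish is 21 seconds.
Compile is on the critical path; changing it to 2 makes that path 20 seconds.
The critical path is still Checkout→Compile→Lint→Build; finish is now 20 seconds.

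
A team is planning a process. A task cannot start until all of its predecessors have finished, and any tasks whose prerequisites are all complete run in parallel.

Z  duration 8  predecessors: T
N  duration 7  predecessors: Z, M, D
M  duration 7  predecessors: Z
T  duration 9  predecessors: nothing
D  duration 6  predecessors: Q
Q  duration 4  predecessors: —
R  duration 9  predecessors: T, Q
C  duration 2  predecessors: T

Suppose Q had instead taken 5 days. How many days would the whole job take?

Baseline: T→Z→M→N = 9+8+7+7 = 31 → 31 days.
Q has 14 days of float (longest path through it is 17).
No other chain overtakes it, so the finish is 31 days.

31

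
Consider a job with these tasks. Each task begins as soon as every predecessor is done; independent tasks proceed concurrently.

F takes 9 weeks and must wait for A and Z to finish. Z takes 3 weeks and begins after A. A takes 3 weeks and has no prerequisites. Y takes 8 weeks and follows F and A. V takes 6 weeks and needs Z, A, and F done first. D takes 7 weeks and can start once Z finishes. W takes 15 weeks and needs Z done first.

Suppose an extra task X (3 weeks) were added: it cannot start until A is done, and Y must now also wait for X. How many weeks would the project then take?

23

Originally the project takes 23 weeks.
With X inserted, Y now waits for max(F, A, X).
New critical path: A→Z→F→Y = 3+3+9+8 = 23 ⇒ 23 weeks.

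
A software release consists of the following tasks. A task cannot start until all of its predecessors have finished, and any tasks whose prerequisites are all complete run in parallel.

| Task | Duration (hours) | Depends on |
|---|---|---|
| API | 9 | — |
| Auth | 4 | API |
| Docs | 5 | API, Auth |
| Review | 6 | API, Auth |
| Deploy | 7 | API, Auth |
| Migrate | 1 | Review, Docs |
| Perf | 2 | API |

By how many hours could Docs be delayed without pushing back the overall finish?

The longest chain is API→Auth→Review→Migrate = 9+4+6+1 = 20; overall finish 20 hours.
Docs finishes as early as 18 and must finish by 19.
Slack of Docs = 14 − 13 = 1 hour.

1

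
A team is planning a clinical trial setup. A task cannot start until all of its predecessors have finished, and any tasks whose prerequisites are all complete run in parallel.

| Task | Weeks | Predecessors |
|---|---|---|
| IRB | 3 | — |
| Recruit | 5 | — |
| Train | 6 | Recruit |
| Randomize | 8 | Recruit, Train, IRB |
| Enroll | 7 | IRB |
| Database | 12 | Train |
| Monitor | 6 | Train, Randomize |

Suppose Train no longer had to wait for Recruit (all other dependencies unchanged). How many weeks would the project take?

20

With the dependency in place, Recruit→Train→Randomize→Monitor = 5+6+8+6 = 25 sets the finish at 25 weeks.
Without Recruit→Train, Train's earliest start moves from 5 to 0.
New critical path: Train→Randomize→Monitor = 6+8+6 = 20 ⇒ 20 weeks.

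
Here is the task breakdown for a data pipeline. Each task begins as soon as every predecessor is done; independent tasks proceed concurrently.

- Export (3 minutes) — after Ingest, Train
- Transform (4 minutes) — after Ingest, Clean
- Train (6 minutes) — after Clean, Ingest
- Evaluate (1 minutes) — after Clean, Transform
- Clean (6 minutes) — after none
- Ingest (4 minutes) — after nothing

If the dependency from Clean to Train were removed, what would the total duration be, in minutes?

13

With the dependency in place, Clean→Train→Export = 6+6+3 = 15 sets the finish at 15 minutes.
Without Clean→Train, Train's earliest start moves from 6 to 4.
After: Ingest→Train→Export = 4+6+3 = 13 → 13 minutes.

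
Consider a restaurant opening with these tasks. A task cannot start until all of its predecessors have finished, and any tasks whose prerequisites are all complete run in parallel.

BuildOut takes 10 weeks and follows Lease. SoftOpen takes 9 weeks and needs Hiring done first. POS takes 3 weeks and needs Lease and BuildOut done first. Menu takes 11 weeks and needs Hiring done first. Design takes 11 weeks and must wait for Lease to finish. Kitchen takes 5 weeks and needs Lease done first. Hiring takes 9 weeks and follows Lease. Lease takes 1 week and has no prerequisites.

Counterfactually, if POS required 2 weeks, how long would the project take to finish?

Actual critical path: Lease→Hiring→Menu = 1+9+11 = 21 ⇒ 21 weeks.
POS is off the critical path — its longest chain is 14 weeks, giving 7 of slack.
No other chain overtakes it, so the finish is 21 weeks.

21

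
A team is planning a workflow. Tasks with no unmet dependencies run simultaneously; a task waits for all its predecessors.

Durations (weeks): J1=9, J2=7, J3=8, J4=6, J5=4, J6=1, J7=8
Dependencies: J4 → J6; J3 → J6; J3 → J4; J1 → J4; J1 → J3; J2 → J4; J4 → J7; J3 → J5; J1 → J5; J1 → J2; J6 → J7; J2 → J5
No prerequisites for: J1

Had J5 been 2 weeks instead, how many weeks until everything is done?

32

As given, the longest chain is J1→J3→J4→J6→J7 = 9+8+6+1+8 = 32, so the finish is 32 weeks.
The longest path through J5 is only 21 weeks, so J5 has float 11.
That remains the longest chain; total 32 weeks.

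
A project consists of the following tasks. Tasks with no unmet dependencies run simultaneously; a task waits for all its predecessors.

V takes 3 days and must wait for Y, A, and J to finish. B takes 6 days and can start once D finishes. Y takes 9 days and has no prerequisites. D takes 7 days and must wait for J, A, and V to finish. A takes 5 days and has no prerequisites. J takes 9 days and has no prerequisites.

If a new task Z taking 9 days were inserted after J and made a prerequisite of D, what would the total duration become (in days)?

31

Originally the schedule takes 25 days.
With Z inserted, D now waits for max(J, A, V, Z).
New critical path: J→Z→D→B = 9+9+7+6 = 31 ⇒ 31 days.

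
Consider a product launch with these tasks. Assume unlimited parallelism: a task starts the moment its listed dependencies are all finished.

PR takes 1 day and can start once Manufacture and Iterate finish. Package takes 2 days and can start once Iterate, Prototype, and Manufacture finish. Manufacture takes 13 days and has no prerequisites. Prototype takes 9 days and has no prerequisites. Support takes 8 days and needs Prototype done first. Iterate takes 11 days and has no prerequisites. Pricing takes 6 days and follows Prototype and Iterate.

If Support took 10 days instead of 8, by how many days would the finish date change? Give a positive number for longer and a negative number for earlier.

Baseline: Prototype→Support = 9+8 = 17 → 17 days.
Since Support is critical, the +2 change carries straight to that chain (now 19 days).
That remains the longest chain; total 19 days.
Change in finish: 19 − 17 = +2 days.

2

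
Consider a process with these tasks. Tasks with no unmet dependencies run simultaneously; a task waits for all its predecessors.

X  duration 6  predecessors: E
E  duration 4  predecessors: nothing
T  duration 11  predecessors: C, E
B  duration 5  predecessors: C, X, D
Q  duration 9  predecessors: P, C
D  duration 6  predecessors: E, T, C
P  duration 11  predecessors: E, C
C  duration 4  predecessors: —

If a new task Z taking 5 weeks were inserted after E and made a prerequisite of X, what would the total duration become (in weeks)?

26

Originally the process takes 26 weeks.
With Z inserted, X now waits for max(E, Z).
New critical path: C→T→D→B = 4+11+6+5 = 26 ⇒ 26 weeks.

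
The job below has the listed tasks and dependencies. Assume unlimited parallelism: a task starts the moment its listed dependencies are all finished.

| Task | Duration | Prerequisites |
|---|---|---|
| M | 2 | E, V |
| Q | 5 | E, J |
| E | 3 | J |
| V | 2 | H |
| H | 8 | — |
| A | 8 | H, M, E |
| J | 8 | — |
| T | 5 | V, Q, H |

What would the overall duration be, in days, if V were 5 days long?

As given, the longest chain is J→E→M→A = 8+3+2+8 = 21, so the finish is 21 days.
The longest path through V is only 20 days, so V has float 1.
The binding chain switches to H→V→M→A = 8+5+2+8 = 23; finish 23 days.

23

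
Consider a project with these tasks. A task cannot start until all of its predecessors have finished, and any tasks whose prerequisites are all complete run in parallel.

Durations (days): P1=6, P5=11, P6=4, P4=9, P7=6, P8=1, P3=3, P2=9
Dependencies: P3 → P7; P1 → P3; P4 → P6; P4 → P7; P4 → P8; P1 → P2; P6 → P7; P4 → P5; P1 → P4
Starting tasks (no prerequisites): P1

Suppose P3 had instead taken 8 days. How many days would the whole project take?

Actual critical path: P1→P4→P5 = 6+9+11 = 26 ⇒ 26 days.
The longest path through P3 is only 15 days, so P3 has float 11.
That remains the longest chain; total 26 days.

26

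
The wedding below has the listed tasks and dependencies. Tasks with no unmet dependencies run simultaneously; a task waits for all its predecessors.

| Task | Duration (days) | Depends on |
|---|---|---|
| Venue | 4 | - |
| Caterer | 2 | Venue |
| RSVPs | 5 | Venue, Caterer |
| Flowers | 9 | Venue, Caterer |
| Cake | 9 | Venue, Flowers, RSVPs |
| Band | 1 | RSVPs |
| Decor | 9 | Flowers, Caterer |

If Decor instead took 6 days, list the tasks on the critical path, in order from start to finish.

The binding path is Venue→Caterer→Flowers→Decor = 4+2+9+9 = 24; finish at 24 days.
Since Decor is critical, the -3 change carries straight to that chain (now 21 days).
Now Venue→Caterer→Flowers→Cake = 4+2+9+9 = 24 is longest, so the finish becomes 24 days.

Venue, Caterer, Flowers, Cake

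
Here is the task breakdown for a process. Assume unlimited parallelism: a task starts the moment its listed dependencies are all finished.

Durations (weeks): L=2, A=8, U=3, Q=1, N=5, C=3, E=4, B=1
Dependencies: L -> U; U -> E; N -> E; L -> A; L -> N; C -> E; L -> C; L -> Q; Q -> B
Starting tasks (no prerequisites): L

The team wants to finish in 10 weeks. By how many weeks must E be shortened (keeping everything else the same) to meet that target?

1

Current finish: 11 weeks; target: 10.
E is on every critical path, so each week cut from E cuts the finish by one (this holds down to a finish of 10).
Need 11 − 10 = 1 week off E → E becomes 3 weeks, finish becomes 10.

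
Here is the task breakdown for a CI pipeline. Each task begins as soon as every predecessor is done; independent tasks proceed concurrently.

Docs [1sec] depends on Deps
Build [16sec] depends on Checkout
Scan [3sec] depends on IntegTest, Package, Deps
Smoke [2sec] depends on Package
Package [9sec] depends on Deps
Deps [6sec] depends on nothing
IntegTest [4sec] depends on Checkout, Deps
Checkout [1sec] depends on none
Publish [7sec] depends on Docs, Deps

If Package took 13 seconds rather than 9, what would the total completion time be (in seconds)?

Baseline: Deps→Package→Scan = 6+9+3 = 18 → 18 seconds.
Package lies on that path, so at 13 seconds the path becomes 22 seconds.
No other chain overtakes it, so the finish is 22 seconds.

22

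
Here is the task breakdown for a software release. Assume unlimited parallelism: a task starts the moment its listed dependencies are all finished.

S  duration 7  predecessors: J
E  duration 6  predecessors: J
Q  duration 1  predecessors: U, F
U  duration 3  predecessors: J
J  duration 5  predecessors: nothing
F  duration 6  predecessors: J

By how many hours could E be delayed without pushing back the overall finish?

1

J→S = 5+7 = 12 sets the makespan at 12 hours.
E finishes as early as 11 and must finish by 12.
So E can slip 12 − 11 = 1 hour.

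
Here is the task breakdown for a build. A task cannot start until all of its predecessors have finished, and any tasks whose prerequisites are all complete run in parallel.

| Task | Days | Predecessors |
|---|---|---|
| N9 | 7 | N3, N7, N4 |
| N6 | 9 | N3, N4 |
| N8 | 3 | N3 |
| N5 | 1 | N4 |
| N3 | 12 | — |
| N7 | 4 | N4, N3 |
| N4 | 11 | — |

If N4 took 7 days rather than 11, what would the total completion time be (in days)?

23

As given, the longest chain is N3→N7→N9 = 12+4+7 = 23, so the finish is 23 days.
N4 has 1 day of float (longest path through it is 22).
The critical path is still N3→N7→N9; finish is now 23 days.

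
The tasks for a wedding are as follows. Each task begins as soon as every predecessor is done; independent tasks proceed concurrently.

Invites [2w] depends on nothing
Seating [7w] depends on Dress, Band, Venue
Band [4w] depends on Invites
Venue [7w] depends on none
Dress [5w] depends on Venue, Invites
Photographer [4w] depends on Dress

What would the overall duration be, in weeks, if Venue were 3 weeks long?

15

Critical path before the change: Venue→Dress→Seating = 7+5+7 = 19 giving 19 weeks.
Venue lies on that path, so at 3 weeks the path becomes 15 weeks.
No other chain overtakes it, so the finish is 15 weeks.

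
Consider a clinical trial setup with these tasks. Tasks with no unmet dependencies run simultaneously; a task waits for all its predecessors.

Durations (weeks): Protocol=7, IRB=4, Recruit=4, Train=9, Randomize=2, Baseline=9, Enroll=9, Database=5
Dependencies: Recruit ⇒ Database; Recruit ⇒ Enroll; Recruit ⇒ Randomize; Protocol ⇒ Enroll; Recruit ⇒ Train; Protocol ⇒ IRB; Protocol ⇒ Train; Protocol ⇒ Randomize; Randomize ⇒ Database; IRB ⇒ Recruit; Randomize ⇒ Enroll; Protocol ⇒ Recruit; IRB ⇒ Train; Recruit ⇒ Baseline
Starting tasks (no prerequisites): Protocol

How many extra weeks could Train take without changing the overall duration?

The longest chain is Protocol→IRB→Recruit→Randomize→Enroll = 7+4+4+2+9 = 26; overall finish 26 weeks.
Train finishes as early as 24 and must finish by 26.
Slack of Train = 17 − 15 = 2 weeks.

2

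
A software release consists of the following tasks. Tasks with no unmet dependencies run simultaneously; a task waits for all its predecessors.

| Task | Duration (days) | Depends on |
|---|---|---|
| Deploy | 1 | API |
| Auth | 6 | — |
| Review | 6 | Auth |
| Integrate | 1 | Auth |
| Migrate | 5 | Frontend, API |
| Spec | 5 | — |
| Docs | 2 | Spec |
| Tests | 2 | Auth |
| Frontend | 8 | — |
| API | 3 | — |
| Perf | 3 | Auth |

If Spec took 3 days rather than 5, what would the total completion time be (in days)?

Actual critical path: Frontend→Migrate = 8+5 = 13 ⇒ 13 days.
Spec is off the critical path — its longest chain is 7 days, giving 6 of slack.
The critical path is still Frontend→Migrate; finish is now 13 days.

13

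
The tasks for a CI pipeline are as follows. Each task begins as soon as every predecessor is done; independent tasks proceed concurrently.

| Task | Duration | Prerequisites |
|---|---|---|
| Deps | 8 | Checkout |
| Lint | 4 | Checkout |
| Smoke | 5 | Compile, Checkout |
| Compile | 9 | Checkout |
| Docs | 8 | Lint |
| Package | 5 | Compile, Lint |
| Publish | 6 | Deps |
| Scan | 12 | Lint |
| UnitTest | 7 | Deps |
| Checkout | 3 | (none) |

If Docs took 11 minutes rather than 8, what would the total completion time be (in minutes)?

The binding path is Checkout→Lint→Scan = 3+4+12 = 19; finish at 19 minutes.
The longest path through Docs is only 15 minutes, so Docs has float 4.
The critical path is still Checkout→Lint→Scan; finish is now 19 minutes.

19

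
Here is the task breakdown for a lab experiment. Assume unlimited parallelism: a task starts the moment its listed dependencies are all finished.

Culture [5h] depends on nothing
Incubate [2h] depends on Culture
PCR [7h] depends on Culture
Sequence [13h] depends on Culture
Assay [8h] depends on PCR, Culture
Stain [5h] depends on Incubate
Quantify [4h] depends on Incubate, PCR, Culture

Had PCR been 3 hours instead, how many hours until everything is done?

18

The binding path is Culture→PCR→Assay = 5+7+8 = 20; finish at 20 hours.
PCR lies on that path, so at 3 hours the path becomes 16 hours.
The binding chain switches to Culture→Sequence = 5+13 = 18; finish 18 hours.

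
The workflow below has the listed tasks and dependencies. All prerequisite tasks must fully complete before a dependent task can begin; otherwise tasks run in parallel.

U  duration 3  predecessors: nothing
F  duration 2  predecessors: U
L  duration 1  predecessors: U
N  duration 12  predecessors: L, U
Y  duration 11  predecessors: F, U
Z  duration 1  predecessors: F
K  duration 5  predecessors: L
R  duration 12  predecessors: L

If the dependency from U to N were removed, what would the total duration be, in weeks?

Original critical path: U→F→Y = 3+2+11 = 16 ⇒ 16 weeks.
Dropping U→N doesn't change N's earliest start (4); another predecessor still binds.
New critical path: U→F→Y = 3+2+11 = 16 ⇒ 16 weeks.

16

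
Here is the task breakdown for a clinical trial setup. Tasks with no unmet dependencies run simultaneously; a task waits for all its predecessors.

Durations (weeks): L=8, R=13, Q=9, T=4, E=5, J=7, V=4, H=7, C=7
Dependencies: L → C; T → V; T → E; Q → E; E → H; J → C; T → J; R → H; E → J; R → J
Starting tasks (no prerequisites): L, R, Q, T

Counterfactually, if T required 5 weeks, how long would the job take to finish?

28

As given, the longest chain is Q→E→J→C = 9+5+7+7 = 28, so the finish is 28 weeks.
T has 5 weeks of float (longest path through it is 23).
No other chain overtakes it, so the finish is 28 weeks.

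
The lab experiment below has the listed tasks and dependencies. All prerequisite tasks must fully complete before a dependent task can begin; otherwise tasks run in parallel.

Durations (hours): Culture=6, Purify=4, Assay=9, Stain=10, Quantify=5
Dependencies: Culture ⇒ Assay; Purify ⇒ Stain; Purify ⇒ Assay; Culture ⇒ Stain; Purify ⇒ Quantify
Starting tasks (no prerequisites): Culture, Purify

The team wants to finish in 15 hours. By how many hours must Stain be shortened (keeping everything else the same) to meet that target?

1

Current finish: 16 hours; target: 15.
Stain is on every critical path, so each hour cut from Stain cuts the finish by one (this holds down to a finish of 15).
Need 16 − 15 = 1 hour off Stain → Stain becomes 9 hours, finish becomes 15.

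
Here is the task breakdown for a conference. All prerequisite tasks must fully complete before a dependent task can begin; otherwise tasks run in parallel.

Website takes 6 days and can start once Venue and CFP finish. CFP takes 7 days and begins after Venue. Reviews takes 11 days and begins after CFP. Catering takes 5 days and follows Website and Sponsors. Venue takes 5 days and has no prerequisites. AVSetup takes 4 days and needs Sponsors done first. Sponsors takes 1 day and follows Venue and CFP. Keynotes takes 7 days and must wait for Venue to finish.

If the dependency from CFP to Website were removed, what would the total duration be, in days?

23

With the dependency in place, Venue→CFP→Reviews = 5+7+11 = 23 sets the finish at 23 days.
Without CFP→Website, Website's earliest start moves from 12 to 5.
New critical path: Venue→CFP→Reviews = 5+7+11 = 23 ⇒ 23 days.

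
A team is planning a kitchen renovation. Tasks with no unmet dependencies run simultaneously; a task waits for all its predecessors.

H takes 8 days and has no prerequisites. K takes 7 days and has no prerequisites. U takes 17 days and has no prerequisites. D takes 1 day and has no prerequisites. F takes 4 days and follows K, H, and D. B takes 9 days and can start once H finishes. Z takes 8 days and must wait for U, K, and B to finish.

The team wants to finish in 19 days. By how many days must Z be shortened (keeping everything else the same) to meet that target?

Current finish: 25 days; target: 19.
Z is on every critical path, so each day cut from Z cuts the finish by one (this holds down to a finish of 18).
Need 25 − 19 = 6 days off Z → Z becomes 2 days, finish becomes 19.

6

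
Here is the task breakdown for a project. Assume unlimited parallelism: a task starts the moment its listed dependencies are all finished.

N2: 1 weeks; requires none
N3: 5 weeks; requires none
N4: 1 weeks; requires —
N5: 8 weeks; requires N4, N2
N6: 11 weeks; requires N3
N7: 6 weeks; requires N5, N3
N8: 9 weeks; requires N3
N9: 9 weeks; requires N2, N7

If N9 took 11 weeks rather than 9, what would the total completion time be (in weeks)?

Critical path before the change: N2→N5→N7→N9 = 1+8+6+9 = 24 giving 24 weeks.
N9 is on the critical path; changing it to 11 makes that path 26 weeks.
No other chain overtakes it, so the finish is 26 weeks.

26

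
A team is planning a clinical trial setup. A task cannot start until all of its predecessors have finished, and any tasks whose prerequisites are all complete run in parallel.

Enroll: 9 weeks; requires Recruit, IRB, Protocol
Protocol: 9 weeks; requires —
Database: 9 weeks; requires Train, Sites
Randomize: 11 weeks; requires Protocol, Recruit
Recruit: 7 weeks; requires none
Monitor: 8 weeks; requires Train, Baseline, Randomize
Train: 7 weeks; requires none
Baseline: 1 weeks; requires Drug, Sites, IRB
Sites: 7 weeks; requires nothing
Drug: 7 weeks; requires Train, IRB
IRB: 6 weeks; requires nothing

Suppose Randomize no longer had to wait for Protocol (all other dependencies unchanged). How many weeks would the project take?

Before: longest chain Protocol→Randomize→Monitor = 9+11+8 = 28, finish 28.
Without Protocol→Randomize, Randomize's earliest start moves from 9 to 7.
After: Recruit→Randomize→Monitor = 7+11+8 = 26 → 26 weeks.

26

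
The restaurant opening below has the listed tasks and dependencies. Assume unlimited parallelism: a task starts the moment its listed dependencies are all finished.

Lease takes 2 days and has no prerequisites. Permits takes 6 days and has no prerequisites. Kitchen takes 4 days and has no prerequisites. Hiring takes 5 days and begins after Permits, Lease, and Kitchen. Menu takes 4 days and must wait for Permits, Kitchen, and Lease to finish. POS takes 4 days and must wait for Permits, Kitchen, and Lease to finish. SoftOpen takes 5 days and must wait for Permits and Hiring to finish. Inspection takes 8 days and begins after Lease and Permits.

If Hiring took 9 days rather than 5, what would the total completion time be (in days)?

The binding path is Permits→Hiring→SoftOpen = 6+5+5 = 16; finish at 16 days.
Since Hiring is critical, the +4 change carries straight to that chain (now 20 days).
That remains the longest chain; total 20 days.

20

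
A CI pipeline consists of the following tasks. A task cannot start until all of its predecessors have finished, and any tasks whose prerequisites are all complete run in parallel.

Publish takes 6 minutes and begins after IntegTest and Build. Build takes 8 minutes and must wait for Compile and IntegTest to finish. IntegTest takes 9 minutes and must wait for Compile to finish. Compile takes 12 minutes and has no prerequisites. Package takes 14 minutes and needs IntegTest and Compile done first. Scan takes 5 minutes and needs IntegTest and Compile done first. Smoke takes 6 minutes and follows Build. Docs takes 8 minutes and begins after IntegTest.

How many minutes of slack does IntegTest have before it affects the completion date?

The longest chain is Compile→IntegTest→Build→Publish = 12+9+8+6 = 35; overall finish 35 minutes.
IntegTest finishes as early as 21 and must finish by 21.
So IntegTest can slip 21 − 21 = 0 minutes.

0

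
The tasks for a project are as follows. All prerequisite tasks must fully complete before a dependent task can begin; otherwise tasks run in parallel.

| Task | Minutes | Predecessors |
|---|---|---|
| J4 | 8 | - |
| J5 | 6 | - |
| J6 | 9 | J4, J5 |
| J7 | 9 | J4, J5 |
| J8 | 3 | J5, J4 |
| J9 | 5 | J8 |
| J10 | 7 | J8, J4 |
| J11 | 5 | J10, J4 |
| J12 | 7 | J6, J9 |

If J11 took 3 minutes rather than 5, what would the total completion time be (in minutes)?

24

Actual critical path: J4→J6→J12 = 8+9+7 = 24 ⇒ 24 minutes.
J11 has 1 minute of float (longest path through it is 23).
No other chain overtakes it, so the finish is 24 minutes.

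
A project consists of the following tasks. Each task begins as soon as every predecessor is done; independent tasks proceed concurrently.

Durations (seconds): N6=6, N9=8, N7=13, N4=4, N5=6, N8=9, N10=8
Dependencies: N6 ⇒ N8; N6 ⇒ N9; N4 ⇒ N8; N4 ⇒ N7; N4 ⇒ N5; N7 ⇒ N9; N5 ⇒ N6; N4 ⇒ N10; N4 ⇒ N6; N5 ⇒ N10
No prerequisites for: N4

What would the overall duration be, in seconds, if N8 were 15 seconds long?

Critical path before the change: N4→N5→N6→N8 = 4+6+6+9 = 25 giving 25 seconds.
N8 lies on that path, so at 15 seconds the path becomes 31 seconds.
No other chain overtakes it, so the finish is 31 seconds.

31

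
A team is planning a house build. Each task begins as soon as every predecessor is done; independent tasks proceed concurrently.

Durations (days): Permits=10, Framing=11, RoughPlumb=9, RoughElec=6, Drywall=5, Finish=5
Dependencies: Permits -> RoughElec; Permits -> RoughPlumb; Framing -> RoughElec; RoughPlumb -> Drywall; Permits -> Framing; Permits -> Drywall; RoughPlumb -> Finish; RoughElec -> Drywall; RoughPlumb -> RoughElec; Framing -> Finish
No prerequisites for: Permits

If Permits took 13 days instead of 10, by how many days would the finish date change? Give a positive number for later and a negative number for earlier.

3

Baseline: Permits→Framing→RoughElec→Drywall = 10+11+6+5 = 32 → 32 days.
Permits lies on that path, so at 13 days the path becomes 35 days.
That remains the longest chain; total 35 days.
Change in finish: 35 − 32 = +3 days.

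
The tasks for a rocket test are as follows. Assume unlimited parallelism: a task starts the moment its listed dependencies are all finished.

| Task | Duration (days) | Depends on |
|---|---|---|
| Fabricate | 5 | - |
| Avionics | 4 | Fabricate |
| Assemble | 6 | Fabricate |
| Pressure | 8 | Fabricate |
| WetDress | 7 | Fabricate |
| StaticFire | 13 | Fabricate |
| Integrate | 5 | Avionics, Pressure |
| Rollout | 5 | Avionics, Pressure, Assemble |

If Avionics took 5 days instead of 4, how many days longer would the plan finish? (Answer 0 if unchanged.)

0

Actual critical path: Fabricate→Pressure→Integrate = 5+8+5 = 18 ⇒ 18 days.
Avionics has 4 days of float (longest path through it is 14).
That remains the longest chain; total 18 days.
Change in finish: 18 − 18 = +0 days.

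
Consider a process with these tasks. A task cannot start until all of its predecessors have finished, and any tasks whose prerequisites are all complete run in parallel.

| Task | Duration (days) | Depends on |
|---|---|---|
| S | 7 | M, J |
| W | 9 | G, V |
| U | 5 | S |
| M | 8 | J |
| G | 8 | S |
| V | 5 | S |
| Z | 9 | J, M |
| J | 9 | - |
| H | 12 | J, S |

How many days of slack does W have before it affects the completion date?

Critical path: J→M→S→G→W = 9+8+7+8+9 = 41, so the finish is 41 days.
The longest chain containing W totals 41 days.
Float = 41 − 41 = 0.

0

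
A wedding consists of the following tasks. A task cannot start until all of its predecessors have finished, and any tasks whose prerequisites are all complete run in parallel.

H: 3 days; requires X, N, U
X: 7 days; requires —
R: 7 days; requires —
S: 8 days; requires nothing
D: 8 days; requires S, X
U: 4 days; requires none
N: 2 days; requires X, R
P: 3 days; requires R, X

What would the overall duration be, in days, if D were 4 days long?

The binding path is S→D = 8+8 = 16; finish at 16 days.
D is on the critical path; changing it to 4 makes that path 12 days.
Now X→N→H = 7+2+3 = 12 is longest, so the finish becomes 12 days.

12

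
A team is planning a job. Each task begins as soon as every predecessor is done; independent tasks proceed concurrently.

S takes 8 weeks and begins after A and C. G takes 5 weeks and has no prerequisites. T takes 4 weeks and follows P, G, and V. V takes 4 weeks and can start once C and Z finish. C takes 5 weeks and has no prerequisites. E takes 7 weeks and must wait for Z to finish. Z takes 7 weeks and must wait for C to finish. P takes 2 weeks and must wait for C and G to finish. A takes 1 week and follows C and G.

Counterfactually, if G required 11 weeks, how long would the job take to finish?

The binding path is C→Z→V→T = 5+7+4+4 = 20; finish at 20 weeks.
The longest path through G is only 14 weeks, so G has float 6.
New critical path: G→A→S = 11+1+8 = 20 ⇒ 20 weeks.

20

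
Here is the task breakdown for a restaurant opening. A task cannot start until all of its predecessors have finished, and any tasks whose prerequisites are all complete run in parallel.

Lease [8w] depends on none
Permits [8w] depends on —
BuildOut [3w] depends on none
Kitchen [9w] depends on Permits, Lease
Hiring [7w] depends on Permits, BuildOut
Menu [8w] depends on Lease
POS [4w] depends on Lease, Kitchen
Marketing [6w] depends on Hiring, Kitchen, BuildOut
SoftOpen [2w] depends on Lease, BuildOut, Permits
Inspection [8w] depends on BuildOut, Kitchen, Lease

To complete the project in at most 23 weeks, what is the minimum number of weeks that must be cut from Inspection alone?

Current finish: 25 weeks; target: 23.
Inspection is on every critical path, so each week cut from Inspection cuts the finish by one (this holds down to a finish of 23).
Need 25 − 23 = 2 weeks off Inspection → Inspection becomes 6 weeks, finish becomes 23.

2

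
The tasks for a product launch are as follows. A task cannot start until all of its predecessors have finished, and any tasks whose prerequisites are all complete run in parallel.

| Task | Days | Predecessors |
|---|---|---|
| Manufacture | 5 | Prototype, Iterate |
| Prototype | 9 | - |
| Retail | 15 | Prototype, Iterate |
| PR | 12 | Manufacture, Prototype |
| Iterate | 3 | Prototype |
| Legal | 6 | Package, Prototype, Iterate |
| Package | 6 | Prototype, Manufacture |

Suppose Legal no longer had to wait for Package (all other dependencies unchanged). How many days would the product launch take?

Original critical path: Prototype→Iterate→Manufacture→Package→Legal = 9+3+5+6+6 = 29 ⇒ 29 days.
Without Package→Legal, Legal's earliest start moves from 23 to 12.
After: Prototype→Iterate→Manufacture→PR = 9+3+5+12 = 29 → 29 days.

29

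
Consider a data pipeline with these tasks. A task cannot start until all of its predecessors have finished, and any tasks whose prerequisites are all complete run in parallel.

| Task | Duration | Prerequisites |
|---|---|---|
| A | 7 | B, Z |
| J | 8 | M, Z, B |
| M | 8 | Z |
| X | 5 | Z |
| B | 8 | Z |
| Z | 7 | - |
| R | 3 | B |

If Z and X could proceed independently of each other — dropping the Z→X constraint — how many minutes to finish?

23

Before: longest chain Z→B→J = 7+8+8 = 23, finish 23.
Without Z→X, X's earliest start moves from 7 to 0.
New critical path: Z→B→J = 7+8+8 = 23 ⇒ 23 minutes.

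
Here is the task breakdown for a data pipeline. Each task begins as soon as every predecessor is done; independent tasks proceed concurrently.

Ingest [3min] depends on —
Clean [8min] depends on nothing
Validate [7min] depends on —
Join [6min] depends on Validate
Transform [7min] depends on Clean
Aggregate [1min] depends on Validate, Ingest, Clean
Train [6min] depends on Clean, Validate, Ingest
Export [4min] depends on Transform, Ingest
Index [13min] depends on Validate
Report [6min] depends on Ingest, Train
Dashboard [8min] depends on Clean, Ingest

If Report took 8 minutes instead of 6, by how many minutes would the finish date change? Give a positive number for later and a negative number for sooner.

2

Critical path before the change: Clean→Train→Report = 8+6+6 = 20 giving 20 minutes.
Since Report is critical, the +2 change carries straight to that chain (now 22 minutes).
That remains the longest chain; total 22 minutes.
Change in finish: 22 − 20 = +2 minutes.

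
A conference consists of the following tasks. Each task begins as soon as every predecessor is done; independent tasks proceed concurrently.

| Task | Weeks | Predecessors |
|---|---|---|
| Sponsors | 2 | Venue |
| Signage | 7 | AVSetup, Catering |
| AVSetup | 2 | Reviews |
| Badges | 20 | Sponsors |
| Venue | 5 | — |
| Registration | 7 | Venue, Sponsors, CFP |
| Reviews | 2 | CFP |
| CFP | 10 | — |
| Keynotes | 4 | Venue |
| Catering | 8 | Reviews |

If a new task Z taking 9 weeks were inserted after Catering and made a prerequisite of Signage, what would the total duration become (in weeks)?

Originally the conference takes 27 weeks.
With Z inserted, Signage now waits for max(AVSetup, Catering, Z).
New critical path: CFP→Reviews→Catering→Z→Signage = 10+2+8+9+7 = 36 ⇒ 36 weeks.

36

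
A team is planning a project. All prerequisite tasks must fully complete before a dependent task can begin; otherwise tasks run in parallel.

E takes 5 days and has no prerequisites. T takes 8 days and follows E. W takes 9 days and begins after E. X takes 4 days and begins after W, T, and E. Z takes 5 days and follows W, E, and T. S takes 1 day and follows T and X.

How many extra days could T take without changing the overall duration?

Critical path: E→W→X→S = 5+9+4+1 = 19, so the finish is 19 days.
T finishes as early as 13 and must finish by 14.
So T can slip 14 − 13 = 1 day.

1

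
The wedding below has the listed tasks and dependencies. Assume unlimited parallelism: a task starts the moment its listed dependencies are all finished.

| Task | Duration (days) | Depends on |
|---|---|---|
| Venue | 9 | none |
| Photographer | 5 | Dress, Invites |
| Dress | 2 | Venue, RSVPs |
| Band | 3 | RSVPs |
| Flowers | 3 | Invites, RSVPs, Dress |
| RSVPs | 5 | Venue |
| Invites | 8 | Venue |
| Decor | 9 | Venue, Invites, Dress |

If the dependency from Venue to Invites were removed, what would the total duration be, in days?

25

Original critical path: Venue→Invites→Decor = 9+8+9 = 26 ⇒ 26 days.
Without Venue→Invites, Invites's earliest start moves from 9 to 0.
The longest chain is now Venue→RSVPs→Dress→Decor = 9+5+2+9 = 25, so the wedding takes 25 days.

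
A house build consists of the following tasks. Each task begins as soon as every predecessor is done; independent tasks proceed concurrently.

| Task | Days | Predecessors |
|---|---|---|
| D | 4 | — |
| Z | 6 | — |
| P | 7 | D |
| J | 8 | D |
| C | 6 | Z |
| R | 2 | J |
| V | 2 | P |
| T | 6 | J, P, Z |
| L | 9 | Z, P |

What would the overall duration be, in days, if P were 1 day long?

18

Baseline: D→P→L = 4+7+9 = 20 → 20 days.
Since P is critical, the -6 change carries straight to that chain (now 14 days).
Now D→J→T = 4+8+6 = 18 is longest, so the finish becomes 18 days.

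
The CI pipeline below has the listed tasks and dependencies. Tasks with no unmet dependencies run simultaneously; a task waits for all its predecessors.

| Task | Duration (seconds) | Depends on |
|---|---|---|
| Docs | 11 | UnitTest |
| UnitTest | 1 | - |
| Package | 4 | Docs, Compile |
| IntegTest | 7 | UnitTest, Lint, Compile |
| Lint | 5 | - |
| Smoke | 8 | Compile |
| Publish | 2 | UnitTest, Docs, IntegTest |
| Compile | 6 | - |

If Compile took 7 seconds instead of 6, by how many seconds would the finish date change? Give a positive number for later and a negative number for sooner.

Actual critical path: UnitTest→Docs→Package = 1+11+4 = 16 ⇒ 16 seconds.
Compile has 1 second of float (longest path through it is 15).
Now Compile→IntegTest→Publish = 7+7+2 = 16 is longest, so the finish becomes 16 seconds.
Change in finish: 16 − 16 = +0 seconds.

0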